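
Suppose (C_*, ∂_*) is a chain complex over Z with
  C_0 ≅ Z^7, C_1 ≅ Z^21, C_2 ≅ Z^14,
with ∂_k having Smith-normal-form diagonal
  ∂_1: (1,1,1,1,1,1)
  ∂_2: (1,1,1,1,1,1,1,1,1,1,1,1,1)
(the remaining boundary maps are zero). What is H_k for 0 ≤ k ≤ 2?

H_0 ≅ Z,  H_1 ≅ Z^2,  H_2 ≅ Z.

H_0: b_0 = 7 − 0 − 6 = 1; torsion from ∂_1 factors > 1: none. So H_0 ≅ Z.
H_1: b_1 = 21 − 6 − 13 = 2; torsion from ∂_2 factors > 1: none. So H_1 ≅ Z^2.
H_2: b_2 = 14 − 13 − 0 = 1; torsion from ∂_3 factors > 1: none. So H_2 ≅ Z.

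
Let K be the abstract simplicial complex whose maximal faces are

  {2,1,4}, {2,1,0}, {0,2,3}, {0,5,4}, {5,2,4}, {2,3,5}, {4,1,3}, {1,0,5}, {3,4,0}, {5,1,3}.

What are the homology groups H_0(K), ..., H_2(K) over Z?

H_0 ≅ Z,  H_1 ≅ Z/2Z,  H_2 = 0.

K has 6 vertices, 15 edges, 10 triangles.
rank ∂_0 = 0, rank ∂_1 = 5 ⇒ b_0 = 6 − 0 − 5 = 1; all invariant factors of ∂_1 are 1 so no torsion. So H_0 = Z.
rank ∂_1 = 5, rank ∂_2 = 10 ⇒ b_1 = 15 − 5 − 10 = 0; ∂_2 has invariant factor(s) [2] giving torsion. So H_1 = Z/2Z.
rank ∂_2 = 10, rank ∂_3 = 0 ⇒ b_2 = 10 − 10 − 0 = 0. So H_2 = 0.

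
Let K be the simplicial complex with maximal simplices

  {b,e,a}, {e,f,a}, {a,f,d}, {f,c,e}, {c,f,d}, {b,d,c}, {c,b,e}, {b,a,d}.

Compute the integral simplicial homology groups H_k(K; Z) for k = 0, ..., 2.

H_0 = Z,  H_1 = 0,  H_2 = Z.

K has 6 vertices, 12 edges, 8 triangles.
rank ∂_0 = 0, rank ∂_1 = 5 ⇒ b_0 = 6 − 0 − 5 = 1; all invariant factors of ∂_1 are 1 so no torsion. So H_0 ≅ Z.
rank ∂_1 = 5, rank ∂_2 = 7 ⇒ b_1 = 12 − 5 − 7 = 0; all invariant factors of ∂_2 are 1 so no torsion. So H_1 ≅ 0.
rank ∂_2 = 7, rank ∂_3 = 0 ⇒ b_2 = 8 − 7 − 0 = 1. So H_2 ≅ Z.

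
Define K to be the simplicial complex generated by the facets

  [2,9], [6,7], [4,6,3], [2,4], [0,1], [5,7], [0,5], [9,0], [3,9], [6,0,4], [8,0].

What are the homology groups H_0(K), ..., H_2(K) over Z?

H_0 = Z,  H_1 = Z^3,  H_2 = 0.

Order the vertices as 0 < 1 < 2 < 3 < 4 < 5 < 6 < 7 < 8 < 9. Listing each simplex with vertices in this order, K has dimension 2 with simplices:

  0-simplices (10): [0], [1], [2], [3], [4], [5], [6], [7], [8], [9]
  1-simplices (14): [0,1], [0,4], [0,5], [0,6], [0,8], [0,9], [2,4], [2,9], [3,4], [3,6], [3,9], [4,6], [5,7], [6,7]
  2-simplices (2): [0,4,6], [3,4,6]

so the chain groups are C_0 ≅ Z^10, C_1 ≅ Z^14, C_2 ≅ Z^2.

The boundary map ∂_1: C_1 → C_0 maps an edge to its endpoints' difference, ∂[p,q] = q − p. For instance
  ∂[0,9] = [9] − [0].
The resulting 10×14 matrix has rank 9, and its Smith normal form has invariant factors (1,1,1,1,1,1,1,1,1).

∂_2: C_2 → C_1 maps a triangle to the signed sum of its edges. For instance
  ∂[0,4,6] = [4,6] − [0,6] + [0,4],
  ∂[3,4,6] = [4,6] − [3,6] + [3,4].
The resulting 14×2 matrix has rank 2, and its Smith normal form has invariant factors (1,1).

Now H_k = ker ∂_k / im ∂_{k+1}, so:

  H_0: rank C_0 − rank ∂_1 = 10 − 9 = 1, and the invariant factors of ∂_1 are all 1, so H_0 = Z.
  H_1: rank ker ∂_1 − rank ∂_2 = (14 − 9) − 2 = 3, and the invariant factors of ∂_2 are all 1, so H_1 = Z^3.
  H_2: rank ker ∂_2 − rank ∂_3 = (2 − 2) − 0 = 0, and there is no ∂_3, so H_2 = 0.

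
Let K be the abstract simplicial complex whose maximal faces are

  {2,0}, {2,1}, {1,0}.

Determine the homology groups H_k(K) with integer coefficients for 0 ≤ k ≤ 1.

H_0 = Z,  H_1 = Z.

We work with the vertex ordering 0 < 1 < 2. The simplices of K, each written with vertices in increasing order, are:

  0-simplices (3): [0], [1], [2]
  1-simplices (3): [0,1], [0,2], [1,2]

Hence C_0 ≅ Z^3, C_1 ≅ Z^3.

The boundary map ∂_1: C_1 → C_0 sends each edge [p,q] (with p < q) to q − p. For instance
  ∂[0,1] = [1] − [0].
As a 3×3 matrix over Z this has rank 2, with invariant factors (1,1).

Computing H_k = (kernel of ∂_k) / (image of ∂_{k+1}):

  H_0: rank C_0 − rank ∂_1 = 3 − 2 = 1, and the invariant factors of ∂_1 are all 1, so H_0 ≅ Z.
  H_1: rank ker ∂_1 − rank ∂_2 = (3 − 2) − 0 = 1, and there is no ∂_2, so H_1 ≅ Z.

As a check, the Euler characteristic is 3 − 3 = 0, which agrees with 1 − 1 = 0.
(K is a triangulation of the circle S^1.)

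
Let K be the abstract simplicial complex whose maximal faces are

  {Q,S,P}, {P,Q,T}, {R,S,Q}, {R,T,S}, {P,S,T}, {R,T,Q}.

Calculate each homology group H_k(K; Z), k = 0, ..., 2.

We work with the vertex ordering P < Q < R < S < T. The simplices of K, each written with vertices in increasing order, are:

  0-simplices (5): P, Q, R, S, T
  1-simplices (9): PQ, PS, PT, QR, QS, QT, RS, RT, ST
  2-simplices (6): PQS, PQT, PST, QRS, QRT, RST

so the chain groups are C_0 ≅ Z^5, C_1 ≅ Z^9, C_2 ≅ Z^6.

∂_1: C_1 → C_0 is given by ∂[p,q] = [q] − [p]. For instance
  ∂PQ = Q − P.
As a 5×9 matrix over Z this has rank 4, with invariant factors (1,1,1,1).

The boundary map ∂_2: C_2 → C_1 acts by ∂[p,q,r] = [q,r] − [p,r] + [p,q]. For instance
  ∂QRT = RT − QT + QR,
  ∂RST = ST − RT + RS.
This gives a 9×6 integer matrix of rank 5; reducing to Smith normal form yields diagonal entries (1,1,1,1,1).

Computing H_k = (kernel of ∂_k) / (image of ∂_{k+1}):

  H_0: rank C_0 − rank ∂_1 = 5 − 4 = 1, and the invariant factors of ∂_1 are all 1, so H_0 ≅ Z.
  H_1: rank ker ∂_1 − rank ∂_2 = (9 − 4) − 5 = 0, and the invariant factors of ∂_2 are all 1, so H_1 ≅ 0.
  H_2: rank ker ∂_2 − rank ∂_3 = (6 − 5) − 0 = 1, and there is no ∂_3, so H_2 ≅ Z.

As a check, the Euler characteristic is 5 − 9 + 6 = 2, which agrees with 1 − 0 + 1 = 2.
(K is a triangulation of the 2-sphere S^2.)

H_0 = Z,  H_1 = 0,  H_2 = Z.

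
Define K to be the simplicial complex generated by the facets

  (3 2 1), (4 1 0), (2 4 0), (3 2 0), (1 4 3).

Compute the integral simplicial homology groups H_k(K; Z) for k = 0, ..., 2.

H_0 = Z,  H_1 = Z,  H_2 = 0.

Take the total order 0 < 1 < 2 < 3 < 4 on the vertex set. Then K (dimension 2) consists of the simplices:

  0-simplices (5): [0], [1], [2], [3], [4]
  1-simplices (10): [0,1], [0,2], [0,3], [0,4], [1,2], [1,3], [1,4], [2,3], [2,4], [3,4]
  2-simplices (5): [0,1,4], [0,2,3], [0,2,4], [1,2,3], [1,3,4]

so the chain groups are C_0 ≅ Z^5, C_1 ≅ Z^10, C_2 ≅ Z^5.

∂_1: C_1 → C_0 maps an edge to its endpoints' difference, ∂[p,q] = q − p.
The 5×10 boundary matrix has rank 4 and Smith normal form diag(1,1,1,1).

∂_2: C_2 → C_1 acts by ∂[p,q,r] = [q,r] − [p,r] + [p,q]. For instance
  ∂[1,3,4] = [3,4] − [1,4] + [1,3],
  ∂[0,2,3] = [2,3] − [0,3] + [0,2].
As a 10×5 matrix over Z this has rank 5, with invariant factors (1,1,1,1,1).

Computing H_k = (kernel of ∂_k) / (image of ∂_{k+1}):

  H_0: rank C_0 − rank ∂_1 = 5 − 4 = 1, and the invariant factors of ∂_1 are all 1, so H_0 = Z.
  H_1: rank ker ∂_1 − rank ∂_2 = (10 − 4) − 5 = 1, and the invariant factors of ∂_2 are all 1, so H_1 = Z.
  H_2: rank ker ∂_2 − rank ∂_3 = (5 − 5) − 0 = 0, and there is no ∂_3, so H_2 = 0.

As a check, the Euler characteristic is 5 − 10 + 5 = 0, which agrees with 1 − 1 + 0 = 0.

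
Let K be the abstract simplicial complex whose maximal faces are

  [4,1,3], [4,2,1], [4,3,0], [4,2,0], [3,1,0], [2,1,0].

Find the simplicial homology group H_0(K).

Take the total order 0 < 1 < 2 < 3 < 4 on the vertex set. Then K (dimension 2) consists of the simplices:

  0-simplices (5): [0], [1], [2], [3], [4]
  1-simplices (9): [0,1], [0,2], [0,3], [0,4], [1,2], [1,3], [1,4], [2,4], [3,4]
  2-simplices (6): [0,1,2], [0,1,3], [0,2,4], [0,3,4], [1,2,4], [1,3,4]

giving chain groups C_0 ≅ Z^5, C_1 ≅ Z^9, C_2 ≅ Z^6.

Boundary ∂_1: C_1 → C_0 maps an edge to its endpoints' difference, ∂[p,q] = q − p. For instance
  ∂[1,3] = [3] − [1].
This gives a 5×9 integer matrix of rank 4; reducing to Smith normal form yields diagonal entries (1,1,1,1).

∂_2: C_2 → C_1 maps a triangle to the signed sum of its edges. For instance
  ∂[0,2,4] = [2,4] − [0,4] + [0,2],
  ∂[1,3,4] = [3,4] − [1,4] + [1,3].
As a 9×6 matrix over Z this has rank 5, with invariant factors (1,1,1,1,1).

Computing H_k = (kernel of ∂_k) / (image of ∂_{k+1}):

  H_0: rank C_0 − rank ∂_1 = 5 − 4 = 1, and the invariant factors of ∂_1 are all 1, so H_0 ≅ Z.

H_0 ≅ Z.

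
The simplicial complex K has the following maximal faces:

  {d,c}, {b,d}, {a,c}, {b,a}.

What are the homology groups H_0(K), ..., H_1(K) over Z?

We work with the vertex ordering a < b < c < d. The simplices of K, each written with vertices in increasing order, are:

  0-simplices (4): a, b, c, d
  1-simplices (4): ab, ac, bd, cd

giving chain groups C_0 ≅ Z^4, C_1 ≅ Z^4.

The boundary map ∂_1: C_1 → C_0 maps an edge to its endpoints' difference, ∂[p,q] = q − p. For instance
  ∂ac = c − a.
As a 4×4 matrix over Z this has rank 3, with invariant factors (1,1,1).

From H_k ≅ ker(∂_k) / im(∂_{k+1}) we obtain:

  H_0: rank C_0 − rank ∂_1 = 4 − 3 = 1, and the invariant factors of ∂_1 are all 1, so H_0 ≅ Z.
  H_1: rank ker ∂_1 − rank ∂_2 = (4 − 3) − 0 = 1, and there is no ∂_2, so H_1 ≅ Z.

As a check, the Euler characteristic is 4 − 4 = 0, which agrees with 1 − 1 = 0.
(K is a triangulation of the circle S^1.)

H_0 ≅ Z,  H_1 ≅ Z.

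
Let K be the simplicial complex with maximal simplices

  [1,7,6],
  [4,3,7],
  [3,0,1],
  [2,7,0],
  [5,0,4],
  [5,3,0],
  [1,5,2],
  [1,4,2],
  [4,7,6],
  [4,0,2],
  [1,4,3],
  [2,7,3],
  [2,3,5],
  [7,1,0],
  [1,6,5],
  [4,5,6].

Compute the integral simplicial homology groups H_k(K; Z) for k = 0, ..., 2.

H_0 = Z,  H_1 = Z^2,  H_2 = Z.

Fix the vertex order 0 < 1 < 2 < 3 < 4 < 5 < 6 < 7 and write every simplex with vertices in increasing order. Then dim K = 2 and the simplices of K are:

  0-simplices (8): [0], [1], [2], [3], [4], [5], [6], [7]
  1-simplices (24): (24 of them)
  2-simplices (16): [0,1,3], [0,1,7], [0,2,4], [0,2,7], [0,3,5], [0,4,5], [1,2,4], [1,2,5], [1,3,4], [1,5,6], [1,6,7], [2,3,5], [2,3,7], [3,4,7], [4,5,6], [4,6,7]

Hence C_0 ≅ Z^8, C_1 ≅ Z^24, C_2 ≅ Z^16.

Boundary ∂_1: C_1 → C_0 sends each edge [p,q] (with p < q) to q − p. For instance
  ∂[2,4] = [4] − [2].
The 8×24 boundary matrix has rank 7 and Smith normal form diag(1,1,1,1,1,1,1).

The boundary map ∂_2: C_2 → C_1 sends each 2-simplex [p,q,r] to [q,r] − [p,r] + [p,q]. For instance
  ∂[1,2,4] = [2,4] − [1,4] + [1,2],
  ∂[0,4,5] = [4,5] − [0,5] + [0,4].
As a 24×16 matrix over Z this has rank 15, with invariant factors (1,1,1,1,1,1,1,1,1,1,1,1,1,1,1).

Computing H_k = (kernel of ∂_k) / (image of ∂_{k+1}):

  H_0: rank C_0 − rank ∂_1 = 8 − 7 = 1, and the invariant factors of ∂_1 are all 1, so H_0 ≅ Z.
  H_1: rank ker ∂_1 − rank ∂_2 = (24 − 7) − 15 = 2, and the invariant factors of ∂_2 are all 1, so H_1 ≅ Z^2.
  H_2: rank ker ∂_2 − rank ∂_3 = (16 − 15) − 0 = 1, and there is no ∂_3, so H_2 ≅ Z.

As a check, the Euler characteristic is 8 − 24 + 16 = 0, which agrees with 1 − 2 + 1 = 0.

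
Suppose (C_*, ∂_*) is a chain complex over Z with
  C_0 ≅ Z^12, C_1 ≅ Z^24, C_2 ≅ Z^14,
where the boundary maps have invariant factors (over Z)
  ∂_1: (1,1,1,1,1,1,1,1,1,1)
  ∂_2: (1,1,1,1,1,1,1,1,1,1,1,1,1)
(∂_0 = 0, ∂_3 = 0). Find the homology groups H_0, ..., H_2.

H_0: b_0 = 12 − 0 − 10 = 2; torsion from ∂_1 factors > 1: none. So H_0 = Z^2.
H_1: b_1 = 24 − 10 − 13 = 1; torsion from ∂_2 factors > 1: none. So H_1 = Z.
H_2: b_2 = 14 − 13 − 0 = 1; torsion from ∂_3 factors > 1: none. So H_2 = Z.

H_0 = Z^2,  H_1 = Z,  H_2 = Z.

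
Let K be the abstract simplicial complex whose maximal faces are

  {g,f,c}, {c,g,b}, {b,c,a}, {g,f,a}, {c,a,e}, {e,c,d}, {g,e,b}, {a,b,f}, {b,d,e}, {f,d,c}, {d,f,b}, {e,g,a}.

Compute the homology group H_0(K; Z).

H_0 = Z.

Take the total order a < b < c < d < e < f < g on the vertex set. Then K (dimension 2) consists of the simplices:

  0-simplices (7): a, b, c, d, e, f, g
  1-simplices (18): ab, ac, ae, af, ag, bc, bd, be, bf, bg, cd, ce, cf, cg, de, df, eg, fg
  2-simplices (12): abc, abf, ace, aeg, afg, bcg, bde, bdf, beg, cde, cdf, cfg

so the chain groups are C_0 ≅ Z^7, C_1 ≅ Z^18, C_2 ≅ Z^12.

∂_1: C_1 → C_0 is given by ∂[p,q] = [q] − [p]. For instance
  ∂bd = d − b.
As a 7×18 matrix over Z this has rank 6, with invariant factors (1,1,1,1,1,1).

The boundary map ∂_2: C_2 → C_1 acts by ∂[p,q,r] = [q,r] − [p,r] + [p,q]. For instance
  ∂afg = fg − ag + af,
  ∂cdf = df − cf + cd.
As a 18×12 matrix over Z this has rank 12, with invariant factors (1,1,1,1,1,1,1,1,1,1,1,2).

From H_k ≅ ker(∂_k) / im(∂_{k+1}) we obtain:

  H_0: rank C_0 − rank ∂_1 = 7 − 6 = 1, and the invariant factors of ∂_1 are all 1, so H_0 ≅ Z.

(K is a triangulation of the real projective plane RP^2.)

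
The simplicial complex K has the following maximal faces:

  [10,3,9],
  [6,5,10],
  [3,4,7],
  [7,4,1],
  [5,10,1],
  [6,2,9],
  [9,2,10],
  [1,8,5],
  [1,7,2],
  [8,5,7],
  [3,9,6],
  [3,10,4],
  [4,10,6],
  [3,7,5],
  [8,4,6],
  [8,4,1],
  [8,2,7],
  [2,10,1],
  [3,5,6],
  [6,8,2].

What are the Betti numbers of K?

Order the vertices as 1 < 2 < 3 < 4 < 5 < 6 < 7 < 8 < 9 < 10. Listing each simplex with vertices in this order, K has dimension 2 with simplices:

  0-simplices (10): [1], [2], [3], [4], [5], [6], [7], [8], [9], [10]
  1-simplices (30): (30 of them)
  2-simplices (20): (20 of them)

so the chain groups are C_0 ≅ Z^10, C_1 ≅ Z^30, C_2 ≅ Z^20.

∂_1: C_1 → C_0 maps an edge to its endpoints' difference, ∂[p,q] = q − p.
As a 10×30 matrix over Z this has rank 9, with invariant factors (1,1,1,1,1,1,1,1,1).

∂_2: C_2 → C_1 sends each 2-simplex [p,q,r] to [q,r] − [p,r] + [p,q]. For instance
  ∂[2,6,8] = [6,8] − [2,8] + [2,6],
  ∂[3,4,10] = [4,10] − [3,10] + [3,4].
This gives a 30×20 integer matrix of rank 20; reducing to Smith normal form yields diagonal entries (1,1,1,1,1,1,1,1,1,1,1,1,1,1,1,1,1,1,1,2).

Computing H_k = (kernel of ∂_k) / (image of ∂_{k+1}):

  H_0: rank C_0 − rank ∂_1 = 10 − 9 = 1, and the invariant factors of ∂_1 are all 1, so H_0 = Z.
  H_1: rank ker ∂_1 − rank ∂_2 = (30 − 9) − 20 = 1, and ∂_2 has invariant factor 2 > 1, so H_1 = Z ⊕ Z/2.
  H_2: rank ker ∂_2 − rank ∂_3 = (20 − 20) − 0 = 0, and there is no ∂_3, so H_2 = 0.

Hence the Betti numbers are b_0 = 1, b_1 = 1, b_2 = 0.

b_0 = 1, b_1 = 1, b_2 = 0.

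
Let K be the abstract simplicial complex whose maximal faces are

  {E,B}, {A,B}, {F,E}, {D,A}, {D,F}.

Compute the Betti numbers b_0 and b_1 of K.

b_0 = 1, b_1 = 1.

K has 5 vertices, 5 edges.
rank ∂_0 = 0, rank ∂_1 = 4 ⇒ b_0 = 5 − 0 − 4 = 1; all invariant factors of ∂_1 are 1 so no torsion. So H_0 ≅ Z.
rank ∂_1 = 4, rank ∂_2 = 0 ⇒ b_1 = 5 − 4 − 0 = 1. So H_1 ≅ Z.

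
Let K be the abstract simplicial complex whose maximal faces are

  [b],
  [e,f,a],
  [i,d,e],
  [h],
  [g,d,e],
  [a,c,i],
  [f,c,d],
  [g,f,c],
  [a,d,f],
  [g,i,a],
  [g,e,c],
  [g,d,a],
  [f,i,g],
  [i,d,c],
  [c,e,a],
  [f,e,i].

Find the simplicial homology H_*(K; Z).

Order the vertices as a < b < c < d < e < f < g < h < i. Listing each simplex with vertices in this order, K has dimension 2 with simplices:

  0-simplices (9): a, b, c, d, e, f, g, h, i
  1-simplices (21): ac, ad, ae, af, ag, ai, cd, ce, cf, cg, ci, de, df, dg, di, ef, eg, ei, fg, fi, gi
  2-simplices (14): ace, aci, adf, adg, aef, agi, cdf, cdi, ceg, cfg, deg, dei, efi, fgi

giving chain groups C_0 ≅ Z^9, C_1 ≅ Z^21, C_2 ≅ Z^14.

Boundary ∂_1: C_1 → C_0 maps an edge to its endpoints' difference, ∂[p,q] = q − p. For instance
  ∂af = f − a.
This gives a 9×21 integer matrix of rank 6; reducing to Smith normal form yields diagonal entries (1,1,1,1,1,1).

∂_2: C_2 → C_1 maps a triangle to the signed sum of its edges. For instance
  ∂ace = ce − ae + ac,
  ∂adg = dg − ag + ad.
This gives a 21×14 integer matrix of rank 13; reducing to Smith normal form yields diagonal entries (1,1,1,1,1,1,1,1,1,1,1,1,1).

Computing H_k = (kernel of ∂_k) / (image of ∂_{k+1}):

  H_0: rank C_0 − rank ∂_1 = 9 − 6 = 3, and the invariant factors of ∂_1 are all 1, so H_0 ≅ Z^3.
  H_1: rank ker ∂_1 − rank ∂_2 = (21 − 6) − 13 = 2, and the invariant factors of ∂_2 are all 1, so H_1 ≅ Z^2.
  H_2: rank ker ∂_2 − rank ∂_3 = (14 − 13) − 0 = 1, and there is no ∂_3, so H_2 ≅ Z.

As a check, the Euler characteristic is 9 − 21 + 14 = 2, which agrees with 3 − 2 + 1 = 2.

H_0 ≅ Z^3,  H_1 ≅ Z^2,  H_2 ≅ Z.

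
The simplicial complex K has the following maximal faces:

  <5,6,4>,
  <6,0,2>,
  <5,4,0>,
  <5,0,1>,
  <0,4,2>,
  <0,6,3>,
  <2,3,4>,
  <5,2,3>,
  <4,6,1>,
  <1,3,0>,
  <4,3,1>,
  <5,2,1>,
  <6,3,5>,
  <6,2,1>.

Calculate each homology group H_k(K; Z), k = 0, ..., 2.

Fix the vertex order 0 < 1 < 2 < 3 < 4 < 5 < 6 and write every simplex with vertices in increasing order. Then dim K = 2 and the simplices of K are:

  0-simplices (7): [0], [1], [2], [3], [4], [5], [6]
  1-simplices (21): [0,1], [0,2], [0,3], [0,4], [0,5], [0,6], [1,2], [1,3], [1,4], [1,5], [1,6], [2,3], [2,4], [2,5], [2,6], [3,4], [3,5], [3,6], [4,5], [4,6], [5,6]
  2-simplices (14): [0,1,3], [0,1,5], [0,2,4], [0,2,6], [0,3,6], [0,4,5], [1,2,5], [1,2,6], [1,3,4], [1,4,6], [2,3,4], [2,3,5], [3,5,6], [4,5,6]

so the chain groups are C_0 ≅ Z^7, C_1 ≅ Z^21, C_2 ≅ Z^14.

Boundary ∂_1: C_1 → C_0 maps an edge to its endpoints' difference, ∂[p,q] = q − p. For instance
  ∂[4,6] = [6] − [4].
The resulting 7×21 matrix has rank 6, and its Smith normal form has invariant factors (1,1,1,1,1,1).

Boundary ∂_2: C_2 → C_1 sends each 2-simplex [p,q,r] to [q,r] − [p,r] + [p,q]. For instance
  ∂[0,1,3] = [1,3] − [0,3] + [0,1],
  ∂[0,4,5] = [4,5] − [0,5] + [0,4].
As a 21×14 matrix over Z this has rank 13, with invariant factors (1,1,1,1,1,1,1,1,1,1,1,1,1).

Now H_k = ker ∂_k / im ∂_{k+1}, so:

  H_0: rank C_0 − rank ∂_1 = 7 − 6 = 1, and the invariant factors of ∂_1 are all 1, so H_0 = Z.
  H_1: rank ker ∂_1 − rank ∂_2 = (21 − 6) − 13 = 2, and the invariant factors of ∂_2 are all 1, so H_1 = Z^2.
  H_2: rank ker ∂_2 − rank ∂_3 = (14 − 13) − 0 = 1, and there is no ∂_3, so H_2 = Z.

H_0 = Z,  H_1 = Z^2,  H_2 = Z.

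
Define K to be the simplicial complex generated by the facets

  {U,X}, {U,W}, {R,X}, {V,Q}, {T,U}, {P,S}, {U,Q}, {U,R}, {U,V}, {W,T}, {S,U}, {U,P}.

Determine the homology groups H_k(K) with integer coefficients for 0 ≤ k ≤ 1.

H_0 ≅ Z,  H_1 ≅ Z^4.

K has 9 vertices, 12 edges.
rank ∂_0 = 0, rank ∂_1 = 8 ⇒ b_0 = 9 − 0 − 8 = 1; all invariant factors of ∂_1 are 1 so no torsion. So H_0 = Z.
rank ∂_1 = 8, rank ∂_2 = 0 ⇒ b_1 = 12 − 8 − 0 = 4. So H_1 = Z^4.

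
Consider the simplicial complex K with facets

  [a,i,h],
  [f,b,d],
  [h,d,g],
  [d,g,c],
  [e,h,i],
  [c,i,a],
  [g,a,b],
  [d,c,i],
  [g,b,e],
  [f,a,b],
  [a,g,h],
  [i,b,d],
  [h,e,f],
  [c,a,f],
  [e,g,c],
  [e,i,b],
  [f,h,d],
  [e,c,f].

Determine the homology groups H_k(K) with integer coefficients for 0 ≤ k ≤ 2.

Order the vertices as a < b < c < d < e < f < g < h < i. Listing each simplex with vertices in this order, K has dimension 2 with simplices:

  0-simplices (9): a, b, c, d, e, f, g, h, i
  1-simplices (27): ab, ac, af, ag, ah, ai, bd, be, bf, bg, bi, cd, ce, cf, cg, ci, df, dg, dh, di, ef, eg, eh, ei, fh, gh, hi
  2-simplices (18): abf, abg, acf, aci, agh, ahi, bdf, bdi, beg, bei, cdg, cdi, cef, ceg, dfh, dgh, efh, ehi

so the chain groups are C_0 ≅ Z^9, C_1 ≅ Z^27, C_2 ≅ Z^18.

∂_1: C_1 → C_0 sends each edge [p,q] (with p < q) to q − p. For instance
  ∂di = i − d.
As a 9×27 matrix over Z this has rank 8, with invariant factors (1,1,1,1,1,1,1,1).

∂_2: C_2 → C_1 sends each 2-simplex [p,q,r] to [q,r] − [p,r] + [p,q]. For instance
  ∂ahi = hi − ai + ah,
  ∂abf = bf − af + ab.
As a 27×18 matrix over Z this has rank 17, with invariant factors (1,1,1,1,1,1,1,1,1,1,1,1,1,1,1,1,1).

Now H_k = ker ∂_k / im ∂_{k+1}, so:

  H_0: rank C_0 − rank ∂_1 = 9 − 8 = 1, and the invariant factors of ∂_1 are all 1, so H_0 = Z.
  H_1: rank ker ∂_1 − rank ∂_2 = (27 − 8) − 17 = 2, and the invariant factors of ∂_2 are all 1, so H_1 = Z^2.
  H_2: rank ker ∂_2 − rank ∂_3 = (18 − 17) − 0 = 1, and there is no ∂_3, so H_2 = Z.

(K is a triangulation of the torus T^2.)

H_0 ≅ Z,  H_1 ≅ Z^2,  H_2 ≅ Z.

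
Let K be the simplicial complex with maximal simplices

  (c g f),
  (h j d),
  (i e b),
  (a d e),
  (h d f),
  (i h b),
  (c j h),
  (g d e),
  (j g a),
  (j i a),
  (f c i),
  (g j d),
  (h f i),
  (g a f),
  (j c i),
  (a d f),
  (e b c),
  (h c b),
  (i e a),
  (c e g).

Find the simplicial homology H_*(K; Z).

H_0 ≅ Z,  H_1 ≅ Z ⊕ Z/2Z,  H_2 = 0.

Fix the vertex order a < b < c < d < e < f < g < h < i < j and write every simplex with vertices in increasing order. Then dim K = 2 and the simplices of K are:

  0-simplices (10): a, b, c, d, e, f, g, h, i, j
  1-simplices (30): ad, ae, af, ag, ai, aj, bc, be, bh, bi, ce, cf, cg, ch, ci, cj, de, df, dg, dh, dj, eg, ei, fg, fh, fi, gj, hi, hj, ij
  2-simplices (20): ade, adf, aei, afg, agj, aij, bce, bch, bei, bhi, ceg, cfg, cfi, chj, cij, deg, dfh, dgj, dhj, fhi

so the chain groups are C_0 ≅ Z^10, C_1 ≅ Z^30, C_2 ≅ Z^20.

∂_1: C_1 → C_0 is given by ∂[p,q] = [q] − [p]. For instance
  ∂aj = j − a.
The resulting 10×30 matrix has rank 9, and its Smith normal form has invariant factors (1,1,1,1,1,1,1,1,1).

Boundary ∂_2: C_2 → C_1 maps a triangle to the signed sum of its edges. For instance
  ∂aei = ei − ai + ae,
  ∂adf = df − af + ad.
This gives a 30×20 integer matrix of rank 20; reducing to Smith normal form yields diagonal entries (1,1,1,1,1,1,1,1,1,1,1,1,1,1,1,1,1,1,1,2).

Computing H_k = (kernel of ∂_k) / (image of ∂_{k+1}):

  H_0: rank C_0 − rank ∂_1 = 10 − 9 = 1, and the invariant factors of ∂_1 are all 1, so H_0 = Z.
  H_1: rank ker ∂_1 − rank ∂_2 = (30 − 9) − 20 = 1, and ∂_2 has invariant factor 2 > 1, so H_1 = Z ⊕ Z/2Z.
  H_2: rank ker ∂_2 − rank ∂_3 = (20 − 20) − 0 = 0, and there is no ∂_3, so H_2 = 0.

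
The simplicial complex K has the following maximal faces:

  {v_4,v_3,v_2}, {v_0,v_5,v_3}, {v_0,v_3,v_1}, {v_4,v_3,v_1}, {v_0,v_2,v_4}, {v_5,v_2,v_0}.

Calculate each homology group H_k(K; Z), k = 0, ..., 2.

K has 6 vertices, 12 edges, 6 triangles.
rank ∂_0 = 0, rank ∂_1 = 5 ⇒ b_0 = 6 − 0 − 5 = 1; all invariant factors of ∂_1 are 1 so no torsion. So H_0 = Z.
rank ∂_1 = 5, rank ∂_2 = 6 ⇒ b_1 = 12 − 5 − 6 = 1; all invariant factors of ∂_2 are 1 so no torsion. So H_1 = Z.
rank ∂_2 = 6, rank ∂_3 = 0 ⇒ b_2 = 6 − 6 − 0 = 0. So H_2 = 0.

H_0 = Z,  H_1 = Z,  H_2 = 0.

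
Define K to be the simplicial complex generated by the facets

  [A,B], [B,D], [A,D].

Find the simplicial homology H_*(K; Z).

H_0 = Z,  H_1 = Z.

We work with the vertex ordering A < B < D. The simplices of K, each written with vertices in increasing order, are:

  0-simplices (3): A, B, D
  1-simplices (3): AB, AD, BD

so the chain groups are C_0 ≅ Z^3, C_1 ≅ Z^3.

∂_1: C_1 → C_0 is given by ∂[p,q] = [q] − [p].
As a 3×3 matrix over Z this has rank 2, with invariant factors (1,1).

From H_k ≅ ker(∂_k) / im(∂_{k+1}) we obtain:

  H_0: rank C_0 − rank ∂_1 = 3 − 2 = 1, and the invariant factors of ∂_1 are all 1, so H_0 = Z.
  H_1: rank ker ∂_1 − rank ∂_2 = (3 − 2) − 0 = 1, and there is no ∂_2, so H_1 = Z.

As a check, the Euler characteristic is 3 − 3 = 0, which agrees with 1 − 1 = 0.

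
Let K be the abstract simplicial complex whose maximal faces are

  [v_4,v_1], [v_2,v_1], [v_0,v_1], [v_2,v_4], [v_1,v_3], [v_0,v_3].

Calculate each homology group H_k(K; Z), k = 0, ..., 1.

Order the vertices as v_0 < v_1 < v_2 < v_3 < v_4. Listing each simplex with vertices in this order, K has dimension 1 with simplices:

  0-simplices (5): [v_0], [v_1], [v_2], [v_3], [v_4]
  1-simplices (6): [v_0,v_1], [v_0,v_3], [v_1,v_2], [v_1,v_3], [v_1,v_4], [v_2,v_4]

giving chain groups C_0 ≅ Z^5, C_1 ≅ Z^6.

∂_1: C_1 → C_0 maps an edge to its endpoints' difference, ∂[p,q] = q − p. For instance
  ∂[v_1,v_2] = [v_2] − [v_1].
The resulting 5×6 matrix has rank 4, and its Smith normal form has invariant factors (1,1,1,1).

From H_k ≅ ker(∂_k) / im(∂_{k+1}) we obtain:

  H_0: rank C_0 − rank ∂_1 = 5 − 4 = 1, and the invariant factors of ∂_1 are all 1, so H_0 = Z.
  H_1: rank ker ∂_1 − rank ∂_2 = (6 − 4) − 0 = 2, and there is no ∂_2, so H_1 = Z^2.

(K is a triangulation of a wedge of 2 circles.)

H_0 ≅ Z,  H_1 ≅ Z^2.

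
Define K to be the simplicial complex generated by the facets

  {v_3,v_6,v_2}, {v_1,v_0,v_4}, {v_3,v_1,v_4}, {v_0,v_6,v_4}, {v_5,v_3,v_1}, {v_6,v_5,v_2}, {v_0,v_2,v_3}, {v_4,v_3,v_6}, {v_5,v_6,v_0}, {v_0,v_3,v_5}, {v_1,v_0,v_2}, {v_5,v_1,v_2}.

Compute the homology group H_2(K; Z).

K has 7 vertices, 18 edges, 12 triangles.
rank ∂_2 = 12, rank ∂_3 = 0 ⇒ b_2 = 12 − 12 − 0 = 0. So H_2 = 0.

H_2 ≅ 0.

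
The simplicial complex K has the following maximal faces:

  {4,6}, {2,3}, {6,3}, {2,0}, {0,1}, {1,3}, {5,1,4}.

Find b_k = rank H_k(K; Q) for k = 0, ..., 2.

Take the total order 0 < 1 < 2 < 3 < 4 < 5 < 6 on the vertex set. Then K (dimension 2) consists of the simplices:

  0-simplices (7): [0], [1], [2], [3], [4], [5], [6]
  1-simplices (9): [0,1], [0,2], [1,3], [1,4], [1,5], [2,3], [3,6], [4,5], [4,6]
  2-simplices (1): [1,4,5]

so the chain groups are C_0 ≅ Z^7, C_1 ≅ Z^9, C_2 ≅ Z^1.

∂_1: C_1 → C_0 is given by ∂[p,q] = [q] − [p].
The 7×9 boundary matrix has rank 6 and Smith normal form diag(1,1,1,1,1,1).

Boundary ∂_2: C_2 → C_1 acts by ∂[p,q,r] = [q,r] − [p,r] + [p,q]. For instance
  ∂[1,4,5] = [4,5] − [1,5] + [1,4].
The resulting 9×1 matrix has rank 1, and its Smith normal form has invariant factors (1).

Now H_k = ker ∂_k / im ∂_{k+1}, so:

  H_0: rank C_0 − rank ∂_1 = 7 − 6 = 1, and the invariant factors of ∂_1 are all 1, so H_0 = Z.
  H_1: rank ker ∂_1 − rank ∂_2 = (9 − 6) − 1 = 2, and the invariant factors of ∂_2 are all 1, so H_1 = Z^2.
  H_2: rank ker ∂_2 − rank ∂_3 = (1 − 1) − 0 = 0, and there is no ∂_3, so H_2 = 0.

Hence the Betti numbers are b_0 = 1, b_1 = 2, b_2 = 0.

b_0 = 1, b_1 = 2, b_2 = 0.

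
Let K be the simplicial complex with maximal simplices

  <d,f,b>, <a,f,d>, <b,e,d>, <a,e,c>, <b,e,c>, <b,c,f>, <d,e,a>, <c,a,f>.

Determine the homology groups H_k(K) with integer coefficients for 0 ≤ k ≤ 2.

H_0 ≅ Z,  H_1 = 0,  H_2 ≅ Z.

Take the total order a < b < c < d < e < f on the vertex set. Then K (dimension 2) consists of the simplices:

  0-simplices (6): a, b, c, d, e, f
  1-simplices (12): ac, ad, ae, af, bc, bd, be, bf, ce, cf, de, df
  2-simplices (8): ace, acf, ade, adf, bce, bcf, bde, bdf

so the chain groups are C_0 ≅ Z^6, C_1 ≅ Z^12, C_2 ≅ Z^8.

The boundary map ∂_1: C_1 → C_0 maps an edge to its endpoints' difference, ∂[p,q] = q − p. For instance
  ∂af = f − a.
The resulting 6×12 matrix has rank 5, and its Smith normal form has invariant factors (1,1,1,1,1).

∂_2: C_2 → C_1 sends each 2-simplex [p,q,r] to [q,r] − [p,r] + [p,q]. For instance
  ∂bde = de − be + bd,
  ∂ade = de − ae + ad.
The 12×8 boundary matrix has rank 7 and Smith normal form diag(1,1,1,1,1,1,1).

From H_k ≅ ker(∂_k) / im(∂_{k+1}) we obtain:

  H_0: rank C_0 − rank ∂_1 = 6 − 5 = 1, and the invariant factors of ∂_1 are all 1, so H_0 = Z.
  H_1: rank ker ∂_1 − rank ∂_2 = (12 − 5) − 7 = 0, and the invariant factors of ∂_2 are all 1, so H_1 = 0.
  H_2: rank ker ∂_2 − rank ∂_3 = (8 − 7) − 0 = 1, and there is no ∂_3, so H_2 = Z.

(K is a triangulation of the 2-sphere S^2.)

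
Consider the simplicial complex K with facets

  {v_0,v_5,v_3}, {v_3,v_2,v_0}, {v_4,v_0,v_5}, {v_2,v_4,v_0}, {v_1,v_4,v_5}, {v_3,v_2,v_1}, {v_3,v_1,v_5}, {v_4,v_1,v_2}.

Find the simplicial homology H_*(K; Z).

Take the total order v_0 < v_1 < v_2 < v_3 < v_4 < v_5 on the vertex set. Then K (dimension 2) consists of the simplices:

  0-simplices (6): [v_0], [v_1], [v_2], [v_3], [v_4], [v_5]
  1-simplices (12): [v_0,v_2], [v_0,v_3], [v_0,v_4], [v_0,v_5], [v_1,v_2], [v_1,v_3], [v_1,v_4], [v_1,v_5], [v_2,v_3], [v_2,v_4], [v_3,v_5], [v_4,v_5]
  2-simplices (8): [v_0,v_2,v_3], [v_0,v_2,v_4], [v_0,v_3,v_5], [v_0,v_4,v_5], [v_1,v_2,v_3], [v_1,v_2,v_4], [v_1,v_3,v_5], [v_1,v_4,v_5]

Hence C_0 ≅ Z^6, C_1 ≅ Z^12, C_2 ≅ Z^8.

The boundary map ∂_1: C_1 → C_0 sends each edge [p,q] (with p < q) to q − p. For instance
  ∂[v_1,v_2] = [v_2] − [v_1].
As a 6×12 matrix over Z this has rank 5, with invariant factors (1,1,1,1,1).

The boundary map ∂_2: C_2 → C_1 sends each 2-simplex [p,q,r] to [q,r] − [p,r] + [p,q]. For instance
  ∂[v_1,v_2,v_3] = [v_2,v_3] − [v_1,v_3] + [v_1,v_2],
  ∂[v_1,v_2,v_4] = [v_2,v_4] − [v_1,v_4] + [v_1,v_2].
This gives a 12×8 integer matrix of rank 7; reducing to Smith normal form yields diagonal entries (1,1,1,1,1,1,1).

Now H_k = ker ∂_k / im ∂_{k+1}, so:

  H_0: rank C_0 − rank ∂_1 = 6 − 5 = 1, and the invariant factors of ∂_1 are all 1, so H_0 = Z.
  H_1: rank ker ∂_1 − rank ∂_2 = (12 − 5) − 7 = 0, and the invariant factors of ∂_2 are all 1, so H_1 = 0.
  H_2: rank ker ∂_2 − rank ∂_3 = (8 − 7) − 0 = 1, and there is no ∂_3, so H_2 = Z.

(K is a triangulation of the 2-sphere S^2.)

H_0 ≅ Z,  H_1 = 0,  H_2 ≅ Z.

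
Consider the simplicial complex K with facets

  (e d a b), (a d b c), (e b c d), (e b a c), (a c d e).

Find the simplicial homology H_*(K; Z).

Fix the vertex order a < b < c < d < e and write every simplex with vertices in increasing order. Then dim K = 3 and the simplices of K are:

  0-simplices (5): a, b, c, d, e
  1-simplices (10): ab, ac, ad, ae, bc, bd, be, cd, ce, de
  2-simplices (10): abc, abd, abe, acd, ace, ade, bcd, bce, bde, cde
  3-simplices (5): abcd, abce, abde, acde, bcde

so the chain groups are C_0 ≅ Z^5, C_1 ≅ Z^10, C_2 ≅ Z^10, C_3 ≅ Z^5.

∂_1: C_1 → C_0 sends each edge [p,q] (with p < q) to q − p.
This gives a 5×10 integer matrix of rank 4; reducing to Smith normal form yields diagonal entries (1,1,1,1).

∂_2: C_2 → C_1 maps a triangle to the signed sum of its edges. For instance
  ∂ace = ce − ae + ac,
  ∂abd = bd − ad + ab.
As a 10×10 matrix over Z this has rank 6, with invariant factors (1,1,1,1,1,1).

∂_3: C_3 → C_2 sends each 3-simplex σ to the alternating sum Σ_i (−1)^i (σ with its i-th vertex removed). For instance
  ∂bcde = cde − bde + bce − bcd,
  ∂abce = bce − ace + abe − abc.
The resulting 10×5 matrix has rank 4, and its Smith normal form has invariant factors (1,1,1,1).

Now H_k = ker ∂_k / im ∂_{k+1}, so:

  H_0: rank C_0 − rank ∂_1 = 5 − 4 = 1, and the invariant factors of ∂_1 are all 1, so H_0 ≅ Z.
  H_1: rank ker ∂_1 − rank ∂_2 = (10 − 4) − 6 = 0, and the invariant factors of ∂_2 are all 1, so H_1 ≅ 0.
  H_2: rank ker ∂_2 − rank ∂_3 = (10 − 6) − 4 = 0, and the invariant factors of ∂_3 are all 1, so H_2 ≅ 0.
  H_3: rank ker ∂_3 − rank ∂_4 = (5 − 4) − 0 = 1, and there is no ∂_4, so H_3 ≅ Z.

(K is a triangulation of the 3-sphere S^3.)

H_0 = Z,  H_1 = 0,  H_2 = 0,  H_3 = Z.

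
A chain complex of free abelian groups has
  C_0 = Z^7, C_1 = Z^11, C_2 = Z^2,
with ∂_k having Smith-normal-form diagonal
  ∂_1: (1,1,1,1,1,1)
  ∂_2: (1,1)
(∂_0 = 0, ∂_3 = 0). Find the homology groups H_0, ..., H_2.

H_0: b_0 = 7 − 0 − 6 = 1; torsion from ∂_1 factors > 1: none. So H_0 = Z.
H_1: b_1 = 11 − 6 − 2 = 3; torsion from ∂_2 factors > 1: none. So H_1 = Z^3.
H_2: b_2 = 2 − 2 − 0 = 0; torsion from ∂_3 factors > 1: none. So H_2 = 0.

H_0 = Z,  H_1 = Z^3,  H_2 = 0.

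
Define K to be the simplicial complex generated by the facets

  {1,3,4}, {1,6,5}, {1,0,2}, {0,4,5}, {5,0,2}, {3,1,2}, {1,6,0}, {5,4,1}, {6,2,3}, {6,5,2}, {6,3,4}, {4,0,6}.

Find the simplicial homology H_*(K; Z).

Take the total order 0 < 1 < 2 < 3 < 4 < 5 < 6 on the vertex set. Then K (dimension 2) consists of the simplices:

  0-simplices (7): [0], [1], [2], [3], [4], [5], [6]
  1-simplices (18): [0,1], [0,2], [0,4], [0,5], [0,6], [1,2], [1,3], [1,4], [1,5], [1,6], [2,3], [2,5], [2,6], [3,4], [3,6], [4,5], [4,6], [5,6]
  2-simplices (12): [0,1,2], [0,1,6], [0,2,5], [0,4,5], [0,4,6], [1,2,3], [1,3,4], [1,4,5], [1,5,6], [2,3,6], [2,5,6], [3,4,6]

Hence C_0 ≅ Z^7, C_1 ≅ Z^18, C_2 ≅ Z^12.

Boundary ∂_1: C_1 → C_0 is given by ∂[p,q] = [q] − [p].
As a 7×18 matrix over Z this has rank 6, with invariant factors (1,1,1,1,1,1).

The boundary map ∂_2: C_2 → C_1 maps a triangle to the signed sum of its edges. For instance
  ∂[0,4,6] = [4,6] − [0,6] + [0,4],
  ∂[1,5,6] = [5,6] − [1,6] + [1,5].
This gives a 18×12 integer matrix of rank 12; reducing to Smith normal form yields diagonal entries (1,1,1,1,1,1,1,1,1,1,1,2).

Now H_k = ker ∂_k / im ∂_{k+1}, so:

  H_0: rank C_0 − rank ∂_1 = 7 − 6 = 1, and the invariant factors of ∂_1 are all 1, so H_0 = Z.
  H_1: rank ker ∂_1 − rank ∂_2 = (18 − 6) − 12 = 0, and ∂_2 has invariant factor 2 > 1, so H_1 = Z/2.
  H_2: rank ker ∂_2 − rank ∂_3 = (12 − 12) − 0 = 0, and there is no ∂_3, so H_2 = 0.

As a check, the Euler characteristic is 7 − 18 + 12 = 1, which agrees with 1 − 0 + 0 = 1.

H_0 = Z,  H_1 = Z/2,  H_2 = 0.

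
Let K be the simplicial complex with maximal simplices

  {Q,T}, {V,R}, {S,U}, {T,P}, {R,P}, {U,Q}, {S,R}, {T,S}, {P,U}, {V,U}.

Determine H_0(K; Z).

Order the vertices as P < Q < R < S < T < U < V. Listing each simplex with vertices in this order, K has dimension 1 with simplices:

  0-simplices (7): P, Q, R, S, T, U, V
  1-simplices (10): PR, PT, PU, QT, QU, RS, RV, ST, SU, UV

so the chain groups are C_0 ≅ Z^7, C_1 ≅ Z^10.

Boundary ∂_1: C_1 → C_0 sends each edge [p,q] (with p < q) to q − p. For instance
  ∂RV = V − R.
The resulting 7×10 matrix has rank 6, and its Smith normal form has invariant factors (1,1,1,1,1,1).

Computing H_k = (kernel of ∂_k) / (image of ∂_{k+1}):

  H_0: rank C_0 − rank ∂_1 = 7 − 6 = 1, and the invariant factors of ∂_1 are all 1, so H_0 = Z.

H_0 ≅ Z.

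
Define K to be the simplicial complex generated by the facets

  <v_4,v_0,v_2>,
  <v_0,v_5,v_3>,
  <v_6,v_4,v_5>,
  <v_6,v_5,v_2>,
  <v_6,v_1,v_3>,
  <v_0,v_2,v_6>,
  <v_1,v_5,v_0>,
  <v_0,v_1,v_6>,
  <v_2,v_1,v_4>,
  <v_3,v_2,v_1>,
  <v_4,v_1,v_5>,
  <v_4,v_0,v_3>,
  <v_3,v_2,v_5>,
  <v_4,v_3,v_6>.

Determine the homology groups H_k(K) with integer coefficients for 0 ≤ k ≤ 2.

H_0 ≅ Z,  H_1 ≅ Z^2,  H_2 ≅ Z.

Order the vertices as v_0 < v_1 < v_2 < v_3 < v_4 < v_5 < v_6. Listing each simplex with vertices in this order, K has dimension 2 with simplices:

  0-simplices (7): [v_0], [v_1], [v_2], [v_3], [v_4], [v_5], [v_6]
  1-simplices (21): (21 of them)
  2-simplices (14): (14 of them)

so the chain groups are C_0 ≅ Z^7, C_1 ≅ Z^21, C_2 ≅ Z^14.

The boundary map ∂_1: C_1 → C_0 maps an edge to its endpoints' difference, ∂[p,q] = q − p.
The 7×21 boundary matrix has rank 6 and Smith normal form diag(1,1,1,1,1,1).

The boundary map ∂_2: C_2 → C_1 maps a triangle to the signed sum of its edges. For instance
  ∂[v_0,v_3,v_5] = [v_3,v_5] − [v_0,v_5] + [v_0,v_3],
  ∂[v_0,v_2,v_6] = [v_2,v_6] − [v_0,v_6] + [v_0,v_2].
The resulting 21×14 matrix has rank 13, and its Smith normal form has invariant factors (1,1,1,1,1,1,1,1,1,1,1,1,1).

Reading off H_k = ker ∂_k / im ∂_{k+1}:

  H_0: rank C_0 − rank ∂_1 = 7 − 6 = 1, and the invariant factors of ∂_1 are all 1, so H_0 = Z.
  H_1: rank ker ∂_1 − rank ∂_2 = (21 − 6) − 13 = 2, and the invariant factors of ∂_2 are all 1, so H_1 = Z^2.
  H_2: rank ker ∂_2 − rank ∂_3 = (14 − 13) − 0 = 1, and there is no ∂_3, so H_2 = Z.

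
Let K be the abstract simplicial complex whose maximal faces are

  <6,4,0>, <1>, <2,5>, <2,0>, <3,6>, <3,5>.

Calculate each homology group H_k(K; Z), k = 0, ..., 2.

K has 7 vertices, 7 edges, 1 triangle.
rank ∂_0 = 0, rank ∂_1 = 5 ⇒ b_0 = 7 − 0 − 5 = 2; all invariant factors of ∂_1 are 1 so no torsion. So H_0 ≅ Z^2.
rank ∂_1 = 5, rank ∂_2 = 1 ⇒ b_1 = 7 − 5 − 1 = 1; all invariant factors of ∂_2 are 1 so no torsion. So H_1 ≅ Z.
rank ∂_2 = 1, rank ∂_3 = 0 ⇒ b_2 = 1 − 1 − 0 = 0. So H_2 ≅ 0.

H_0 ≅ Z^2,  H_1 ≅ Z,  H_2 = 0.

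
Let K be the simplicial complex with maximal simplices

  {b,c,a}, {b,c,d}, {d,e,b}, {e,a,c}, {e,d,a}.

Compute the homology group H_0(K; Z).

H_0 = Z.

Take the total order a < b < c < d < e on the vertex set. Then K (dimension 2) consists of the simplices:

  0-simplices (5): a, b, c, d, e
  1-simplices (10): ab, ac, ad, ae, bc, bd, be, cd, ce, de
  2-simplices (5): abc, ace, ade, bcd, bde

so the chain groups are C_0 ≅ Z^5, C_1 ≅ Z^10, C_2 ≅ Z^5.

Boundary ∂_1: C_1 → C_0 sends each edge [p,q] (with p < q) to q − p.
The resulting 5×10 matrix has rank 4, and its Smith normal form has invariant factors (1,1,1,1).

The boundary map ∂_2: C_2 → C_1 sends each 2-simplex [p,q,r] to [q,r] − [p,r] + [p,q]. For instance
  ∂bde = de − be + bd,
  ∂ade = de − ae + ad.
The 10×5 boundary matrix has rank 5 and Smith normal form diag(1,1,1,1,1).

Reading off H_k = ker ∂_k / im ∂_{k+1}:

  H_0: rank C_0 − rank ∂_1 = 5 − 4 = 1, and the invariant factors of ∂_1 are all 1, so H_0 ≅ Z.

(K is a triangulation of the Möbius band.)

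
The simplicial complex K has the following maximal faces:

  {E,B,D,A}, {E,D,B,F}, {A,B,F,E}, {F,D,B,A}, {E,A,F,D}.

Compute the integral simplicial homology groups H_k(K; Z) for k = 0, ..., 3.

Order the vertices as A < B < D < E < F. Listing each simplex with vertices in this order, K has dimension 3 with simplices:

  0-simplices (5): A, B, D, E, F
  1-simplices (10): AB, AD, AE, AF, BD, BE, BF, DE, DF, EF
  2-simplices (10): ABD, ABE, ABF, ADE, ADF, AEF, BDE, BDF, BEF, DEF
  3-simplices (5): ABDE, ABDF, ABEF, ADEF, BDEF

giving chain groups C_0 ≅ Z^5, C_1 ≅ Z^10, C_2 ≅ Z^10, C_3 ≅ Z^5.

Boundary ∂_1: C_1 → C_0 maps an edge to its endpoints' difference, ∂[p,q] = q − p. For instance
  ∂AB = B − A.
This gives a 5×10 integer matrix of rank 4; reducing to Smith normal form yields diagonal entries (1,1,1,1).

The boundary map ∂_2: C_2 → C_1 sends each 2-simplex [p,q,r] to [q,r] − [p,r] + [p,q]. For instance
  ∂BDE = DE − BE + BD,
  ∂ABD = BD − AD + AB.
The 10×10 boundary matrix has rank 6 and Smith normal form diag(1,1,1,1,1,1).

∂_3: C_3 → C_2 sends each 3-simplex σ to the alternating sum Σ_i (−1)^i (σ with its i-th vertex removed). For instance
  ∂ABEF = BEF − AEF + ABF − ABE,
  ∂ABDF = BDF − ADF + ABF − ABD.
This gives a 10×5 integer matrix of rank 4; reducing to Smith normal form yields diagonal entries (1,1,1,1).

Now H_k = ker ∂_k / im ∂_{k+1}, so:

  H_0: rank C_0 − rank ∂_1 = 5 − 4 = 1, and the invariant factors of ∂_1 are all 1, so H_0 ≅ Z.
  H_1: rank ker ∂_1 − rank ∂_2 = (10 − 4) − 6 = 0, and the invariant factors of ∂_2 are all 1, so H_1 ≅ 0.
  H_2: rank ker ∂_2 − rank ∂_3 = (10 − 6) − 4 = 0, and the invariant factors of ∂_3 are all 1, so H_2 ≅ 0.
  H_3: rank ker ∂_3 − rank ∂_4 = (5 − 4) − 0 = 1, and there is no ∂_4, so H_3 ≅ Z.

H_0 ≅ Z,  H_1 = 0,  H_2 = 0,  H_3 ≅ Z.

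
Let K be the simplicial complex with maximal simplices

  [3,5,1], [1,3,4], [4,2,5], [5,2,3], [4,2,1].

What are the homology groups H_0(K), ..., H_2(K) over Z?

H_0 ≅ Z,  H_1 ≅ Z,  H_2 = 0.

Take the total order 1 < 2 < 3 < 4 < 5 on the vertex set. Then K (dimension 2) consists of the simplices:

  0-simplices (5): [1], [2], [3], [4], [5]
  1-simplices (10): [1,2], [1,3], [1,4], [1,5], [2,3], [2,4], [2,5], [3,4], [3,5], [4,5]
  2-simplices (5): [1,2,4], [1,3,4], [1,3,5], [2,3,5], [2,4,5]

giving chain groups C_0 ≅ Z^5, C_1 ≅ Z^10, C_2 ≅ Z^5.

Boundary ∂_1: C_1 → C_0 sends each edge [p,q] (with p < q) to q − p. For instance
  ∂[1,2] = [2] − [1].
This gives a 5×10 integer matrix of rank 4; reducing to Smith normal form yields diagonal entries (1,1,1,1).

Boundary ∂_2: C_2 → C_1 acts by ∂[p,q,r] = [q,r] − [p,r] + [p,q]. For instance
  ∂[1,3,4] = [3,4] − [1,4] + [1,3],
  ∂[2,3,5] = [3,5] − [2,5] + [2,3].
The resulting 10×5 matrix has rank 5, and its Smith normal form has invariant factors (1,1,1,1,1).

From H_k ≅ ker(∂_k) / im(∂_{k+1}) we obtain:

  H_0: rank C_0 − rank ∂_1 = 5 − 4 = 1, and the invariant factors of ∂_1 are all 1, so H_0 ≅ Z.
  H_1: rank ker ∂_1 − rank ∂_2 = (10 − 4) − 5 = 1, and the invariant factors of ∂_2 are all 1, so H_1 ≅ Z.
  H_2: rank ker ∂_2 − rank ∂_3 = (5 − 5) − 0 = 0, and there is no ∂_3, so H_2 ≅ 0.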